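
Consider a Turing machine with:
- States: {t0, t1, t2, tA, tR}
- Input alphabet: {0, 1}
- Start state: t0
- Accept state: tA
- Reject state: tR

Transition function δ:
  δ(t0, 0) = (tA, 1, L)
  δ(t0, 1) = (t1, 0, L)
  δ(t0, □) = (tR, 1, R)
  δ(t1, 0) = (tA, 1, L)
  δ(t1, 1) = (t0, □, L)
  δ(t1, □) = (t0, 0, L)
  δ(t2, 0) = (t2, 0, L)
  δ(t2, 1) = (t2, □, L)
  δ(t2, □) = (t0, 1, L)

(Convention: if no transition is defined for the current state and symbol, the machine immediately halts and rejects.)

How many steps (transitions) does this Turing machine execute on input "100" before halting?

Execution trace:
Initial: [t0]100
Step 1: δ(t0, 1) = (t1, 0, L) → [t1]□000
Step 2: δ(t1, □) = (t0, 0, L) → [t0]□0000
Step 3: δ(t0, □) = (tR, 1, R) → 1[tR]0000

The machine reaches the reject state tR and halts.

The machine executed 3 steps before halting.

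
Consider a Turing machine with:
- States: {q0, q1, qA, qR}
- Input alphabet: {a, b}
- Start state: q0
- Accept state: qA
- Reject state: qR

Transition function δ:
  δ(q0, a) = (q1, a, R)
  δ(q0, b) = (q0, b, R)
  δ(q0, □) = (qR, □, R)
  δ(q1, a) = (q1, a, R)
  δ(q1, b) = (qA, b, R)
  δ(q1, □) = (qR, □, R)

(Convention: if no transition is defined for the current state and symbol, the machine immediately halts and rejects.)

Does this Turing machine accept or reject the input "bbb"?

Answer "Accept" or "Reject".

Execution trace:
Initial: [q0]bbb
Step 1: δ(q0, b) = (q0, b, R) → b[q0]bb
Step 2: δ(q0, b) = (q0, b, R) → bb[q0]b
Step 3: δ(q0, b) = (q0, b, R) → bbb[q0]□
Step 4: δ(q0, □) = (qR, □, R) → bbb□[qR]□

The machine reaches the reject state qR and halts.

Answer: Reject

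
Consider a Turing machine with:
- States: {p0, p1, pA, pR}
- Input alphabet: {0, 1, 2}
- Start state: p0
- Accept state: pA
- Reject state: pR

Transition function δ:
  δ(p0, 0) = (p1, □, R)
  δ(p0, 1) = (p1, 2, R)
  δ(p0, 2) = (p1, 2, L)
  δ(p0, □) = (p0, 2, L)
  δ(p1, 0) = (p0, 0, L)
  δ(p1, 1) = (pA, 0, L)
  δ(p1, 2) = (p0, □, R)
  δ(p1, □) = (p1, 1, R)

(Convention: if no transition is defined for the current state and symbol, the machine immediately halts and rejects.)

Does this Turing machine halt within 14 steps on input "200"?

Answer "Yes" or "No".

Execution trace:
Initial: [p0]200
Step 1: δ(p0, 2) = (p1, 2, L) → [p1]□200
Step 2: δ(p1, □) = (p1, 1, R) → 1[p1]200
Step 3: δ(p1, 2) = (p0, □, R) → 1□[p0]00
Step 4: δ(p0, 0) = (p1, □, R) → 1□□[p1]0
Step 5: δ(p1, 0) = (p0, 0, L) → 1□[p0]□0
Step 6: δ(p0, □) = (p0, 2, L) → 1[p0]□20
Step 7: δ(p0, □) = (p0, 2, L) → [p0]1220
Step 8: δ(p0, 1) = (p1, 2, R) → 2[p1]220
Step 9: δ(p1, 2) = (p0, □, R) → 2□[p0]20
Step 10: δ(p0, 2) = (p1, 2, L) → 2[p1]□20
Step 11: δ(p1, □) = (p1, 1, R) → 21[p1]20
Step 12: δ(p1, 2) = (p0, □, R) → 21□[p0]0
Step 13: δ(p0, 0) = (p1, □, R) → 21□□[p1]□
Step 14: δ(p1, □) = (p1, 1, R) → 21□□1[p1]□

The machine has not reached a halting state after 14 steps.
The machine did not halt within the 14-step bound.

Answer: No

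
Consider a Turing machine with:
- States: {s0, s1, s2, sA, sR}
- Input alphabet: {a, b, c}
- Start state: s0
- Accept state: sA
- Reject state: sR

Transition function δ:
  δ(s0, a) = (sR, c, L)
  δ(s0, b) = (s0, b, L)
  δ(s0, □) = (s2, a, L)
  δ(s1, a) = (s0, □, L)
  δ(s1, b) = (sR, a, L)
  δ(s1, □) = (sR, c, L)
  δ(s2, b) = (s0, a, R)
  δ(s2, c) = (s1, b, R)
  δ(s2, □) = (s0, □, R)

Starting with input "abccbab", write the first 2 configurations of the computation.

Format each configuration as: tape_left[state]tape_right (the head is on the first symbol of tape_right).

Transitions applied:
Step 1: δ(s0, a) = (sR, c, L)

The first 2 configurations are:
[s0]abccbab ⊢ [sR]□cbccbab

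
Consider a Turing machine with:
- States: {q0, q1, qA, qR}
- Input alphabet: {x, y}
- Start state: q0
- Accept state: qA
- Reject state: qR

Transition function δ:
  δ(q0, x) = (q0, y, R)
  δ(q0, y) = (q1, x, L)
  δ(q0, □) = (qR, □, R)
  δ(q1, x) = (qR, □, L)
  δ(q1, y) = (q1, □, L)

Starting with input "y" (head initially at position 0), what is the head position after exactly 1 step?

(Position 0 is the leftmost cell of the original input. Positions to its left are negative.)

Execution trace (head position shown):
Step 0: [q0]y  (head at position 0)
Step 1: move left → [q1]□x  (head at position -1)

After 1 step, the head is at position -1.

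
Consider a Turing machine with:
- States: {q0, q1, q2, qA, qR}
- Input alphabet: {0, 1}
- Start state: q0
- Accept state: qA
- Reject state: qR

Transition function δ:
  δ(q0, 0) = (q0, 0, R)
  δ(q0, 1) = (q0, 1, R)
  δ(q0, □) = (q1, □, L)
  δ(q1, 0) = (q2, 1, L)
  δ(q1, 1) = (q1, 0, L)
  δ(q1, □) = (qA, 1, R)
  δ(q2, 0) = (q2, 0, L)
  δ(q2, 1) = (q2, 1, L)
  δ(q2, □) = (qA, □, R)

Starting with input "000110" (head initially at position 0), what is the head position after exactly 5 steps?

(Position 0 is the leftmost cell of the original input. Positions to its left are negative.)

Execution trace (head position shown):
Step 0: [q0]000110  (head at position 0)
Step 1: move right → 0[q0]00110  (head at position 1)
Step 2: move right → 00[q0]0110  (head at position 2)
Step 3: move right → 000[q0]110  (head at position 3)
Step 4: move right → 0001[q0]10  (head at position 4)
Step 5: move right → 00011[q0]0  (head at position 5)

After 5 steps, the head is at position 5.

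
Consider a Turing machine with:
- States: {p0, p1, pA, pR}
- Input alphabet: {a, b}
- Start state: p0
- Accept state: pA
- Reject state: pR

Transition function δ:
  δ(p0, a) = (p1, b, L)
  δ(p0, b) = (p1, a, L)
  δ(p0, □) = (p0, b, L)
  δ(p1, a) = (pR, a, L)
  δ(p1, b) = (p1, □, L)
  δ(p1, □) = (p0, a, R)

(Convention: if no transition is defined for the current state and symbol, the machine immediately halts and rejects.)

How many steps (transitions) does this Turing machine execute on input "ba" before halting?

Execution trace:
Initial: [p0]ba
Step 1: δ(p0, b) = (p1, a, L) → [p1]□aa
Step 2: δ(p1, □) = (p0, a, R) → a[p0]aa
Step 3: δ(p0, a) = (p1, b, L) → [p1]aba
Step 4: δ(p1, a) = (pR, a, L) → [pR]□aba

The machine reaches the reject state pR and halts.

The machine executed 4 steps before halting.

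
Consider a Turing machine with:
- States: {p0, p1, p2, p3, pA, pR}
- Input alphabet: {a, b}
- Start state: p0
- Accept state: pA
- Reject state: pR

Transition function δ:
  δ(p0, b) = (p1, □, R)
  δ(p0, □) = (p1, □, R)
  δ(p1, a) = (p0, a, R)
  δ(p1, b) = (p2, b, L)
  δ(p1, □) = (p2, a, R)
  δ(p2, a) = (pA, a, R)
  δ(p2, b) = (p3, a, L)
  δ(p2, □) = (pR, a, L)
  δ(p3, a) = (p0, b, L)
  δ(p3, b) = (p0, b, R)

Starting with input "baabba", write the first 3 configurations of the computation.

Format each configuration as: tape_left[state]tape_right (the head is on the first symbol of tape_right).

Transitions applied:
Step 1: δ(p0, b) = (p1, □, R)
Step 2: δ(p1, a) = (p0, a, R)

The first 3 configurations are:
[p0]baabba ⊢ □[p1]aabba ⊢ □a[p0]abba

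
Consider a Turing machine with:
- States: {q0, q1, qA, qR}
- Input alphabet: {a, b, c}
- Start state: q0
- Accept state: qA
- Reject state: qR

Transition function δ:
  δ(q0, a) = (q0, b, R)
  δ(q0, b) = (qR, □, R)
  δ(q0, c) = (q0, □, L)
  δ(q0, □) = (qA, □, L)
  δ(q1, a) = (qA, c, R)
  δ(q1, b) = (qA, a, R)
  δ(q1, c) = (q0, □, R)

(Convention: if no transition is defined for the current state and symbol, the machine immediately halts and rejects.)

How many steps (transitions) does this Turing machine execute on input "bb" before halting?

Execution trace:
Initial: [q0]bb
Step 1: δ(q0, b) = (qR, □, R) → □[qR]b

The machine reaches the reject state qR and halts.

The machine executed 1 step before halting.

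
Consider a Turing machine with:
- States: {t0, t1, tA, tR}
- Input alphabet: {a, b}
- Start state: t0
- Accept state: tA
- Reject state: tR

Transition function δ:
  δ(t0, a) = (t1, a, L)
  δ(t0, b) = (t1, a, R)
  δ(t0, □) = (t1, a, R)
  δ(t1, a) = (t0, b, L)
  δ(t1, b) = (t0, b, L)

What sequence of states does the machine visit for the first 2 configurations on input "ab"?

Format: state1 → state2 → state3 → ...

Execution trace:
Initial: [t0]ab
Step 1: δ(t0, a) = (t1, a, L) → [t1]□ab

No transition is defined for δ(t1, □). By convention the machine halts and rejects.

State sequence: t0 → t1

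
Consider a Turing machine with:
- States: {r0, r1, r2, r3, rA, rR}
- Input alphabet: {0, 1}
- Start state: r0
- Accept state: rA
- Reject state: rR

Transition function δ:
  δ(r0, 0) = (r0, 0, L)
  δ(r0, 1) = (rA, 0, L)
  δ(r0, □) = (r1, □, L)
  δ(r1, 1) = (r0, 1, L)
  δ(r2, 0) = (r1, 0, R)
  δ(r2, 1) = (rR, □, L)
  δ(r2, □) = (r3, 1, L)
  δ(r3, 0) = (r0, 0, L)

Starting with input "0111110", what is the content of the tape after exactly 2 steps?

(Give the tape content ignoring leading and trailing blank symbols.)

Execution trace:
Initial: [r0]0111110
Step 1: δ(r0, 0) = (r0, 0, L) → [r0]□0111110
Step 2: δ(r0, □) = (r1, □, L) → [r1]□□0111110

No transition is defined for δ(r1, □). By convention the machine halts and rejects.

After 2 steps, the tape (ignoring leading/trailing blanks) is: 0111110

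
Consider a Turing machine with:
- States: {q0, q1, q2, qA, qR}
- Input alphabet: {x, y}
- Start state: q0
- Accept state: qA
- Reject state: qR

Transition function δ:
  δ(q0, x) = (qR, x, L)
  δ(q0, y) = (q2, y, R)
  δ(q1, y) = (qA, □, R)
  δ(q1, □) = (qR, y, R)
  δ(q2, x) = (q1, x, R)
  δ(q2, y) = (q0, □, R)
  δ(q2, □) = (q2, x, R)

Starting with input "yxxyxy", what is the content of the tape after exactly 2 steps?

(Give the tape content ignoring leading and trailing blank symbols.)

Execution trace:
Initial: [q0]yxxyxy
Step 1: δ(q0, y) = (q2, y, R) → y[q2]xxyxy
Step 2: δ(q2, x) = (q1, x, R) → yx[q1]xyxy

No transition is defined for δ(q1, x). By convention the machine halts and rejects.

After 2 steps, the tape (ignoring leading/trailing blanks) is: yxxyxy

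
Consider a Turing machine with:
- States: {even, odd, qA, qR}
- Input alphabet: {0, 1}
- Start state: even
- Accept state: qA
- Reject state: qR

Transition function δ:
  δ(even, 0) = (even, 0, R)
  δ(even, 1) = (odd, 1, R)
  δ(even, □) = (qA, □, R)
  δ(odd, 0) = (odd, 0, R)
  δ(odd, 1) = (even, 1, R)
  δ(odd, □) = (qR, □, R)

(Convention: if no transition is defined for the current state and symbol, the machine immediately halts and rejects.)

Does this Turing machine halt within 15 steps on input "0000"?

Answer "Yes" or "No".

Execution trace:
Initial: [even]0000
Step 1: δ(even, 0) = (even, 0, R) → 0[even]000
Step 2: δ(even, 0) = (even, 0, R) → 00[even]00
Step 3: δ(even, 0) = (even, 0, R) → 000[even]0
Step 4: δ(even, 0) = (even, 0, R) → 0000[even]□
Step 5: δ(even, □) = (qA, □, R) → 0000□[qA]□

The machine reaches the accept state qA and halts.
The machine halted after 5 steps (within the 15-step bound).

Answer: Yes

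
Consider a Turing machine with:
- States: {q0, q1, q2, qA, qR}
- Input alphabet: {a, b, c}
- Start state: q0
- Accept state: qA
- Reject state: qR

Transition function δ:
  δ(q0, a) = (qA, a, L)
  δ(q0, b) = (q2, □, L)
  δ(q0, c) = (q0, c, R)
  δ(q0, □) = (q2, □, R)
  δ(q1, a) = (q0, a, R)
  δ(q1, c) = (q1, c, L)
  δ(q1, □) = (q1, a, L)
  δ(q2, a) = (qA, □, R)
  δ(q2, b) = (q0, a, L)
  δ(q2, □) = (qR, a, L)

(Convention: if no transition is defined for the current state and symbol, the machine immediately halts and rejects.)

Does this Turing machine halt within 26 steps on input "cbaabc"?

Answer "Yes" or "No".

Execution trace:
Initial: [q0]cbaabc
Step 1: δ(q0, c) = (q0, c, R) → c[q0]baabc
Step 2: δ(q0, b) = (q2, □, L) → [q2]c□aabc

No transition is defined for δ(q2, c). By convention the machine halts and rejects.
The machine halted after 2 steps (within the 26-step bound).

Answer: Yes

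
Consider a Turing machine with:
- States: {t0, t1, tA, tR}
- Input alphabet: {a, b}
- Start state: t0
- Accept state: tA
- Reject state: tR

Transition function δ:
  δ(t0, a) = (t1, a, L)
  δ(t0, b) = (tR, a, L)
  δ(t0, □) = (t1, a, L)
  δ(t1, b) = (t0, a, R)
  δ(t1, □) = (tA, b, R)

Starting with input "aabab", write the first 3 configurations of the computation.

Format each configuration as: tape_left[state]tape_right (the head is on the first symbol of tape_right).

Transitions applied:
Step 1: δ(t0, a) = (t1, a, L)
Step 2: δ(t1, □) = (tA, b, R)

The first 3 configurations are:
[t0]aabab ⊢ [t1]□aabab ⊢ b[tA]aabab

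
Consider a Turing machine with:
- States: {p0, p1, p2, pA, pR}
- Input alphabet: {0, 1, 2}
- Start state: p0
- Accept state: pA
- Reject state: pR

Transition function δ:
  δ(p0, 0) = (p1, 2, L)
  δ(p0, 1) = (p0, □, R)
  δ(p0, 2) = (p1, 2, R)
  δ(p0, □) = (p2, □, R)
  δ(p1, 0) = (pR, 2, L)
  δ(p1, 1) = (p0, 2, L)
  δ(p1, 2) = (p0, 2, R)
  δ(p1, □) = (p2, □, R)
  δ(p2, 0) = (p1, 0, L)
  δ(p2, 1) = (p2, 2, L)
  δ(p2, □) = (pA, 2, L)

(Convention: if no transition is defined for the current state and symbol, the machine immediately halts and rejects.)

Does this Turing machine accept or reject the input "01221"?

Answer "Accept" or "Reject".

Execution trace:
Initial: [p0]01221
Step 1: δ(p0, 0) = (p1, 2, L) → [p1]□21221
Step 2: δ(p1, □) = (p2, □, R) → □[p2]21221

No transition is defined for δ(p2, 2). By convention the machine halts and rejects.

Answer: Reject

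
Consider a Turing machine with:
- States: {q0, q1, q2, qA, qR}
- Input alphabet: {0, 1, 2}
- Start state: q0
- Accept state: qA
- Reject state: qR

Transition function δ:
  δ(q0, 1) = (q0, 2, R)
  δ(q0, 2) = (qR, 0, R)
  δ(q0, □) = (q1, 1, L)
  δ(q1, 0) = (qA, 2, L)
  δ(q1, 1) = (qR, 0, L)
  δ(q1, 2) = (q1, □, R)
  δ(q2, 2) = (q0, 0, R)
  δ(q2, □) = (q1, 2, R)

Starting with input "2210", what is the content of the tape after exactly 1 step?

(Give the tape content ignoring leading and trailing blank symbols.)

Execution trace:
Initial: [q0]2210
Step 1: δ(q0, 2) = (qR, 0, R) → 0[qR]210

The machine reaches the reject state qR and halts.

After 1 step, the tape (ignoring leading/trailing blanks) is: 0210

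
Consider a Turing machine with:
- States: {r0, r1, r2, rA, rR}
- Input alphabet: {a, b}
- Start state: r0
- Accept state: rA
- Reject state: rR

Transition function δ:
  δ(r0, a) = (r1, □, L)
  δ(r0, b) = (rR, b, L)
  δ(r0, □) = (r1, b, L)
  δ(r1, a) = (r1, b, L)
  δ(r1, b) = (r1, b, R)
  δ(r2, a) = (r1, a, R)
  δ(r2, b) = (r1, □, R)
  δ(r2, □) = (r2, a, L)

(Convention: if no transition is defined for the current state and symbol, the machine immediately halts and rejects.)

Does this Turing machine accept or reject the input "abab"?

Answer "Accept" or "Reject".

Execution trace:
Initial: [r0]abab
Step 1: δ(r0, a) = (r1, □, L) → [r1]□□bab

No transition is defined for δ(r1, □). By convention the machine halts and rejects.

Answer: Reject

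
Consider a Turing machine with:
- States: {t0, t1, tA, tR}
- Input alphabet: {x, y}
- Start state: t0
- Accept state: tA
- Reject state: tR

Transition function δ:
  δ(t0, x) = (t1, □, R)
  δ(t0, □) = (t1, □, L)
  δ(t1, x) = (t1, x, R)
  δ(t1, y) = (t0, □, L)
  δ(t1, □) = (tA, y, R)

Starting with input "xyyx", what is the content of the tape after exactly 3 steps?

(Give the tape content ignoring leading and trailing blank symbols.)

Execution trace:
Initial: [t0]xyyx
Step 1: δ(t0, x) = (t1, □, R) → □[t1]yyx
Step 2: δ(t1, y) = (t0, □, L) → [t0]□□yx
Step 3: δ(t0, □) = (t1, □, L) → [t1]□□□yx

After 3 steps, the tape (ignoring leading/trailing blanks) is: yx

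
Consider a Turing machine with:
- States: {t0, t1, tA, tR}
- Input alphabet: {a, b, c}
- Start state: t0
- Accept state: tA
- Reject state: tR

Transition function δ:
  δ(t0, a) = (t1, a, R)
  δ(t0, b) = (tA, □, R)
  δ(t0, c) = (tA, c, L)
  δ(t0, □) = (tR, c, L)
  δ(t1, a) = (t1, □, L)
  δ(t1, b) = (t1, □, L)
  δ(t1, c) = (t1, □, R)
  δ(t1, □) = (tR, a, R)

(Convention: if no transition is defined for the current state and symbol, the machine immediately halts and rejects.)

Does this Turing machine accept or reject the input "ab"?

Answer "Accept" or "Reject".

Execution trace:
Initial: [t0]ab
Step 1: δ(t0, a) = (t1, a, R) → a[t1]b
Step 2: δ(t1, b) = (t1, □, L) → [t1]a□
Step 3: δ(t1, a) = (t1, □, L) → [t1]□□□
Step 4: δ(t1, □) = (tR, a, R) → a[tR]□□

The machine reaches the reject state tR and halts.

Answer: Reject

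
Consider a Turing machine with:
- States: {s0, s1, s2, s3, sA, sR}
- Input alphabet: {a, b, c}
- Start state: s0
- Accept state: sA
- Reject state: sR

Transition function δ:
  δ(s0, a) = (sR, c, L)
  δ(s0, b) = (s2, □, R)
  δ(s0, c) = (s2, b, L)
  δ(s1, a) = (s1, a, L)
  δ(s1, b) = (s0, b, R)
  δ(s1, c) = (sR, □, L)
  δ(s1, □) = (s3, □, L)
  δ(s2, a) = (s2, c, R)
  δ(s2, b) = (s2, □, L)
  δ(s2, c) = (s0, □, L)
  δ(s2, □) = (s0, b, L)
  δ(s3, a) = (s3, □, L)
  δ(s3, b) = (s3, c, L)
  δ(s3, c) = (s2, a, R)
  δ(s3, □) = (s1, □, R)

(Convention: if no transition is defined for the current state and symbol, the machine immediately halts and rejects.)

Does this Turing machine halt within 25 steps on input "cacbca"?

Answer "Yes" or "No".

Execution trace:
Initial: [s0]cacbca
Step 1: δ(s0, c) = (s2, b, L) → [s2]□bacbca
Step 2: δ(s2, □) = (s0, b, L) → [s0]□bbacbca

No transition is defined for δ(s0, □). By convention the machine halts and rejects.
The machine halted after 2 steps (within the 25-step bound).

Answer: Yes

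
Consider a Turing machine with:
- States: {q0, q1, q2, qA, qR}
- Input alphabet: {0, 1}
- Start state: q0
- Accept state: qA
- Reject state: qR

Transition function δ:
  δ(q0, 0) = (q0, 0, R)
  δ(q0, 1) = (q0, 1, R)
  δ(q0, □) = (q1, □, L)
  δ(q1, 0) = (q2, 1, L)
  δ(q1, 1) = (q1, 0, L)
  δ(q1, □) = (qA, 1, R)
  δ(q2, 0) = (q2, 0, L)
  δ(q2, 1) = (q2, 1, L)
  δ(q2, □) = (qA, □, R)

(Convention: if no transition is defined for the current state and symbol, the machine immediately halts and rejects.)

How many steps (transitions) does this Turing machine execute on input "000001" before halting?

Execution trace:
Initial: [q0]000001
Step 1: δ(q0, 0) = (q0, 0, R) → 0[q0]00001
Step 2: δ(q0, 0) = (q0, 0, R) → 00[q0]0001
Step 3: δ(q0, 0) = (q0, 0, R) → 000[q0]001
Step 4: δ(q0, 0) = (q0, 0, R) → 0000[q0]01
Step 5: δ(q0, 0) = (q0, 0, R) → 00000[q0]1
Step 6: δ(q0, 1) = (q0, 1, R) → 000001[q0]□
Step 7: δ(q0, □) = (q1, □, L) → 00000[q1]1□
Step 8: δ(q1, 1) = (q1, 0, L) → 0000[q1]00□
Step 9: δ(q1, 0) = (q2, 1, L) → 000[q2]010□
Step 10: δ(q2, 0) = (q2, 0, L) → 00[q2]0010□
Step 11: δ(q2, 0) = (q2, 0, L) → 0[q2]00010□
Step 12: δ(q2, 0) = (q2, 0, L) → [q2]000010□
Step 13: δ(q2, 0) = (q2, 0, L) → [q2]□000010□
Step 14: δ(q2, □) = (qA, □, R) → □[qA]000010□

The machine reaches the accept state qA and halts.

The machine executed 14 steps before halting.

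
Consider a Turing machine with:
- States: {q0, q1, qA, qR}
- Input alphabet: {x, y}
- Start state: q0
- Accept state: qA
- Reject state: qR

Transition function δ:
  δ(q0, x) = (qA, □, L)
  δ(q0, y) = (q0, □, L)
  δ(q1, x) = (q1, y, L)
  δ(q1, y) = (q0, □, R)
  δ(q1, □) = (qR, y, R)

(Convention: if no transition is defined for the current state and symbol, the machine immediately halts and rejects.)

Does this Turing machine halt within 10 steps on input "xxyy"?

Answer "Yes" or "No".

Execution trace:
Initial: [q0]xxyy
Step 1: δ(q0, x) = (qA, □, L) → [qA]□□xyy

The machine reaches the accept state qA and halts.
The machine halted after 1 step (within the 10-step bound).

Answer: Yes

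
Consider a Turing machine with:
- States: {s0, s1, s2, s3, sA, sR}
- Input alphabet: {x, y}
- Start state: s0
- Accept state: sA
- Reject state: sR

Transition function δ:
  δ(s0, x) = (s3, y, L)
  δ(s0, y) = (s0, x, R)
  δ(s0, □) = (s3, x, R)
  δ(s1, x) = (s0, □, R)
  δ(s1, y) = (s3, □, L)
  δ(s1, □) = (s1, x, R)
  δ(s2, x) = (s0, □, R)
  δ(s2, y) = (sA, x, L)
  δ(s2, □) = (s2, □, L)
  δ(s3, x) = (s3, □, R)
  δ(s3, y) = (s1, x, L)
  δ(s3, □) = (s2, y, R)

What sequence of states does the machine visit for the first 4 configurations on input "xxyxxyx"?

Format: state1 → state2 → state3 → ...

Execution trace:
Initial: [s0]xxyxxyx
Step 1: δ(s0, x) = (s3, y, L) → [s3]□yxyxxyx
Step 2: δ(s3, □) = (s2, y, R) → y[s2]yxyxxyx
Step 3: δ(s2, y) = (sA, x, L) → [sA]yxxyxxyx

The machine reaches the accept state sA and halts.

State sequence: s0 → s3 → s2 → sA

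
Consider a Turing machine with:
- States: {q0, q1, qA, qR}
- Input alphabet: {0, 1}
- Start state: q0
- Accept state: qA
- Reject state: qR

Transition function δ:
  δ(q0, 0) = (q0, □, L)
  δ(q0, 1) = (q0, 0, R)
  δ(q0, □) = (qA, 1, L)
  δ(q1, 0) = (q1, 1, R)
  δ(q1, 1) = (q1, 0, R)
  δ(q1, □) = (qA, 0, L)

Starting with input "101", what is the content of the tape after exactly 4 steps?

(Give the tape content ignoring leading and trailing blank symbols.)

Execution trace:
Initial: [q0]101
Step 1: δ(q0, 1) = (q0, 0, R) → 0[q0]01
Step 2: δ(q0, 0) = (q0, □, L) → [q0]0□1
Step 3: δ(q0, 0) = (q0, □, L) → [q0]□□□1
Step 4: δ(q0, □) = (qA, 1, L) → [qA]□1□□1

The machine reaches the accept state qA and halts.

After 4 steps, the tape (ignoring leading/trailing blanks) is: 1□□1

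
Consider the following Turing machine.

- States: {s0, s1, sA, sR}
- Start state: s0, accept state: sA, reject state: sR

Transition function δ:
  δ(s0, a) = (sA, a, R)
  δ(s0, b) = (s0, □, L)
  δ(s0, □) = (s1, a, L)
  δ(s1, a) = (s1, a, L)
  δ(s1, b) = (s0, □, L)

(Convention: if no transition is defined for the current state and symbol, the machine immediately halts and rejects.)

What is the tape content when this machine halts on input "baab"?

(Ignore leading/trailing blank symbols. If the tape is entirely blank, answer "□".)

Execution trace:
Initial: [s0]baab
Step 1: δ(s0, b) = (s0, □, L) → [s0]□□aab
Step 2: δ(s0, □) = (s1, a, L) → [s1]□a□aab

No transition is defined for δ(s1, □). By convention the machine halts and rejects.

Final tape (ignoring leading/trailing blanks): a□aab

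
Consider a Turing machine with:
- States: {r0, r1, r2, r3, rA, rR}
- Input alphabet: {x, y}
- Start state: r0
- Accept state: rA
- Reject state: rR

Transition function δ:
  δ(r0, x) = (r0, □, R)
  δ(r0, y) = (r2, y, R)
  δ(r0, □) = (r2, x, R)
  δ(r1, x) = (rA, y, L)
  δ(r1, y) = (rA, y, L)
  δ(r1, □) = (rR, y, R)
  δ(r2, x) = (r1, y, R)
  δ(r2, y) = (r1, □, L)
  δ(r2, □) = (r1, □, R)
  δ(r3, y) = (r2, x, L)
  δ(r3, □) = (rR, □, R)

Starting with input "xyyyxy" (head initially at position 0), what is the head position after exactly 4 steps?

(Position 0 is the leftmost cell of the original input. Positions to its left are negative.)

Execution trace (head position shown):
Step 0: [r0]xyyyxy  (head at position 0)
Step 1: move right → □[r0]yyyxy  (head at position 1)
Step 2: move right → □y[r2]yyxy  (head at position 2)
Step 3: move left → □[r1]y□yxy  (head at position 1)
Step 4: move left → [rA]□y□yxy  (head at position 0)

After 4 steps, the head is at position 0.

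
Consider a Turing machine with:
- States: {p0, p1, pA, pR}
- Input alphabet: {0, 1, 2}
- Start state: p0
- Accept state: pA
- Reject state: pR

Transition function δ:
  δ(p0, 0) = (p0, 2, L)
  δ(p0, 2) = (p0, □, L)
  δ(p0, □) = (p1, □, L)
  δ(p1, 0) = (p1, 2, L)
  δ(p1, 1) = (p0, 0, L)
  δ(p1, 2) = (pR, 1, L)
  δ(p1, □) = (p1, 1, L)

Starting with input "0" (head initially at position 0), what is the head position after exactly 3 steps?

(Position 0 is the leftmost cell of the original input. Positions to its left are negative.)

Execution trace (head position shown):
Step 0: [p0]0  (head at position 0)
Step 1: move left → [p0]□2  (head at position -1)
Step 2: move left → [p1]□□2  (head at position -2)
Step 3: move left → [p1]□1□2  (head at position -3)

After 3 steps, the head is at position -3.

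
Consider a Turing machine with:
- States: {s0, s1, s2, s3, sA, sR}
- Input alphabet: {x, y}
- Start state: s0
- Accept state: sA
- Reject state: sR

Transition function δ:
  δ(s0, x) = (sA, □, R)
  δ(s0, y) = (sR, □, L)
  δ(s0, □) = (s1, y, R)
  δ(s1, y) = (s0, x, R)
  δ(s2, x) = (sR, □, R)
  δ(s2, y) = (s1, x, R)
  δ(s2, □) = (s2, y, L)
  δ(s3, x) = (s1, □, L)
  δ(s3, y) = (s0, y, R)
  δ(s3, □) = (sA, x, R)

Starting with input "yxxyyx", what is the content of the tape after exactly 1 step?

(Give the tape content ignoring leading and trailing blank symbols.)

Execution trace:
Initial: [s0]yxxyyx
Step 1: δ(s0, y) = (sR, □, L) → [sR]□□xxyyx

The machine reaches the reject state sR and halts.

After 1 step, the tape (ignoring leading/trailing blanks) is: xxyyx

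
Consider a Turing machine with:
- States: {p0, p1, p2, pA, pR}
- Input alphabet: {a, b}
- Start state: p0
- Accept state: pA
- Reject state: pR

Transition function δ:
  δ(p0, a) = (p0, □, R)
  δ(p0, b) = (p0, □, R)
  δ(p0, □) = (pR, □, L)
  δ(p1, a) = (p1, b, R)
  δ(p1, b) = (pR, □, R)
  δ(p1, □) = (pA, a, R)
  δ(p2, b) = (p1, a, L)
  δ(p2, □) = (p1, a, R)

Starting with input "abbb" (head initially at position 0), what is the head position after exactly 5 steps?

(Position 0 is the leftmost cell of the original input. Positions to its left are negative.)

Execution trace (head position shown):
Step 0: [p0]abbb  (head at position 0)
Step 1: move right → □[p0]bbb  (head at position 1)
Step 2: move right → □□[p0]bb  (head at position 2)
Step 3: move right → □□□[p0]b  (head at position 3)
Step 4: move right → □□□□[p0]□  (head at position 4)
Step 5: move left → □□□[pR]□□  (head at position 3)

After 5 steps, the head is at position 3.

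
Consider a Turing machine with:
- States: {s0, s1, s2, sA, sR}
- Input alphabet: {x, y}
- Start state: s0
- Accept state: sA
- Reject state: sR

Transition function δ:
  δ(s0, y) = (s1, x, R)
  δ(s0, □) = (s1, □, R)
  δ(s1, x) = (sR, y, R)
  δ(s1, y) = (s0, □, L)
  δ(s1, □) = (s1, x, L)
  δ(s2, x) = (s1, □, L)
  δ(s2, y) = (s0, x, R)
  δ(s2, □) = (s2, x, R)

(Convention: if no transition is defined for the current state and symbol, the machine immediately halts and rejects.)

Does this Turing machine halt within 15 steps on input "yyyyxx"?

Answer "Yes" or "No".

Execution trace:
Initial: [s0]yyyyxx
Step 1: δ(s0, y) = (s1, x, R) → x[s1]yyyxx
Step 2: δ(s1, y) = (s0, □, L) → [s0]x□yyxx

No transition is defined for δ(s0, x). By convention the machine halts and rejects.
The machine halted after 2 steps (within the 15-step bound).

Answer: Yes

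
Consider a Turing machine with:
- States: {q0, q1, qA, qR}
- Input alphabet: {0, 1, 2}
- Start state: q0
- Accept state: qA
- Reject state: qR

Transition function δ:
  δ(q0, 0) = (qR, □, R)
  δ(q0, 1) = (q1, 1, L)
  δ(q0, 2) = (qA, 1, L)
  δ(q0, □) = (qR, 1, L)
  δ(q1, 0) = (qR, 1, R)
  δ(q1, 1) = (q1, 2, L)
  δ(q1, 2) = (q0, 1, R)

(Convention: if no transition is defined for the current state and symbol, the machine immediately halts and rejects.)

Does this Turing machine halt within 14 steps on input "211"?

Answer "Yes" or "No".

Execution trace:
Initial: [q0]211
Step 1: δ(q0, 2) = (qA, 1, L) → [qA]□111

The machine reaches the accept state qA and halts.
The machine halted after 1 step (within the 14-step bound).

Answer: Yes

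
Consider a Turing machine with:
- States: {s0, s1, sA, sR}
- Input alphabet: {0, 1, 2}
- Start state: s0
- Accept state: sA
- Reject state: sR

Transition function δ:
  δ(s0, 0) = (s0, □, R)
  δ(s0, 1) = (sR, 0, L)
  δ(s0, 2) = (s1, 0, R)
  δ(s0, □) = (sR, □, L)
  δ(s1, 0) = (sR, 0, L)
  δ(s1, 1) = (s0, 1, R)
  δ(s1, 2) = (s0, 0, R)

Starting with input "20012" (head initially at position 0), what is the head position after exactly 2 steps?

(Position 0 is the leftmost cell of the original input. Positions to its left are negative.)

Execution trace (head position shown):
Step 0: [s0]20012  (head at position 0)
Step 1: move right → 0[s1]0012  (head at position 1)
Step 2: move left → [sR]00012  (head at position 0)

After 2 steps, the head is at position 0.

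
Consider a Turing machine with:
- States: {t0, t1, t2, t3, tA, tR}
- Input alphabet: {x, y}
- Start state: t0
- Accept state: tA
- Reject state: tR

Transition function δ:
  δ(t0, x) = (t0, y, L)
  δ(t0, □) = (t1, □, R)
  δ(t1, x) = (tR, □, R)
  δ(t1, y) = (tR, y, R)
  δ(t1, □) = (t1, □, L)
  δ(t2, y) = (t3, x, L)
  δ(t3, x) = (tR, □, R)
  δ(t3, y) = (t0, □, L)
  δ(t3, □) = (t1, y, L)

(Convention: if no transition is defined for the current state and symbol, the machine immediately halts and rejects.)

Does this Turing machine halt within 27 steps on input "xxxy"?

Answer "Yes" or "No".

Execution trace:
Initial: [t0]xxxy
Step 1: δ(t0, x) = (t0, y, L) → [t0]□yxxy
Step 2: δ(t0, □) = (t1, □, R) → □[t1]yxxy
Step 3: δ(t1, y) = (tR, y, R) → □y[tR]xxy

The machine reaches the reject state tR and halts.
The machine halted after 3 steps (within the 27-step bound).

Answer: Yes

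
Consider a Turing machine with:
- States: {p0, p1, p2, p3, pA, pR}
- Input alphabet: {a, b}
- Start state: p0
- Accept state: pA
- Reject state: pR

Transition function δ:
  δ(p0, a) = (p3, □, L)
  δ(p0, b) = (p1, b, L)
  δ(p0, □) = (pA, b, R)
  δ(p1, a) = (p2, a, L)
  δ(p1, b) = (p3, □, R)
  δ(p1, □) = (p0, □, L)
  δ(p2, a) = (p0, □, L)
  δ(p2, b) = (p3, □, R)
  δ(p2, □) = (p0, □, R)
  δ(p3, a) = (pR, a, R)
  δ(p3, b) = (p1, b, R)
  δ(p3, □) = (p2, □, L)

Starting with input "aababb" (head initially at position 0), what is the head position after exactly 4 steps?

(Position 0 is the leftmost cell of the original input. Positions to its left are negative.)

Execution trace (head position shown):
Step 0: [p0]aababb  (head at position 0)
Step 1: move left → [p3]□□ababb  (head at position -1)
Step 2: move left → [p2]□□□ababb  (head at position -2)
Step 3: move right → □[p0]□□ababb  (head at position -1)
Step 4: move right → □b[pA]□ababb  (head at position 0)

After 4 steps, the head is at position 0.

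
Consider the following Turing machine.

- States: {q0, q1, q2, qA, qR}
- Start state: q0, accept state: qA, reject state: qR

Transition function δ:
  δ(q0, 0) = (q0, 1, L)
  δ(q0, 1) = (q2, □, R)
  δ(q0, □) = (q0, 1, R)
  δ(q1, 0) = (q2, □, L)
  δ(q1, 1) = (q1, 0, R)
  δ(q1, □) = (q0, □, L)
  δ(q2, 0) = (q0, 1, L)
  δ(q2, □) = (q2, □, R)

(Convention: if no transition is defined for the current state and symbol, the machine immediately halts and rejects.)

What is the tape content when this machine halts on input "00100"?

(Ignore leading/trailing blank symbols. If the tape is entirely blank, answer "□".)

Execution trace:
Initial: [q0]00100
Step 1: δ(q0, 0) = (q0, 1, L) → [q0]□10100
Step 2: δ(q0, □) = (q0, 1, R) → 1[q0]10100
Step 3: δ(q0, 1) = (q2, □, R) → 1□[q2]0100
Step 4: δ(q2, 0) = (q0, 1, L) → 1[q0]□1100
Step 5: δ(q0, □) = (q0, 1, R) → 11[q0]1100
Step 6: δ(q0, 1) = (q2, □, R) → 11□[q2]100

No transition is defined for δ(q2, 1). By convention the machine halts and rejects.

Final tape (ignoring leading/trailing blanks): 11□100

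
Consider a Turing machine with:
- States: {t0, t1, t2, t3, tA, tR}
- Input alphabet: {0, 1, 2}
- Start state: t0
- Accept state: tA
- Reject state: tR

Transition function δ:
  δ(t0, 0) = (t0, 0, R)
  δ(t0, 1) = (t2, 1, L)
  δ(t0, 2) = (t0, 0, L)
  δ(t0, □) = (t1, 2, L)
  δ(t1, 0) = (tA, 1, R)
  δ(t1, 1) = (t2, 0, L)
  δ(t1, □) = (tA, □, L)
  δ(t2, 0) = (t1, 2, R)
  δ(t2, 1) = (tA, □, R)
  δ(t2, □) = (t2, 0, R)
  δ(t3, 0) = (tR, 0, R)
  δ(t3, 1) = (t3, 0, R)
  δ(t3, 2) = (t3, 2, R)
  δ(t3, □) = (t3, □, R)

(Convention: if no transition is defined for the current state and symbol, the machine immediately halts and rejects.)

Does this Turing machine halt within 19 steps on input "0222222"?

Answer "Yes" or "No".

Execution trace:
Initial: [t0]0222222
Step 1: δ(t0, 0) = (t0, 0, R) → 0[t0]222222
Step 2: δ(t0, 2) = (t0, 0, L) → [t0]0022222
Step 3: δ(t0, 0) = (t0, 0, R) → 0[t0]022222
Step 4: δ(t0, 0) = (t0, 0, R) → 00[t0]22222
Step 5: δ(t0, 2) = (t0, 0, L) → 0[t0]002222
Step 6: δ(t0, 0) = (t0, 0, R) → 00[t0]02222
Step 7: δ(t0, 0) = (t0, 0, R) → 000[t0]2222
Step 8: δ(t0, 2) = (t0, 0, L) → 00[t0]00222
Step 9: δ(t0, 0) = (t0, 0, R) → 000[t0]0222
Step 10: δ(t0, 0) = (t0, 0, R) → 0000[t0]222
Step 11: δ(t0, 2) = (t0, 0, L) → 000[t0]0022
Step 12: δ(t0, 0) = (t0, 0, R) → 0000[t0]022
Step 13: δ(t0, 0) = (t0, 0, R) → 00000[t0]22
Step 14: δ(t0, 2) = (t0, 0, L) → 0000[t0]002
Step 15: δ(t0, 0) = (t0, 0, R) → 00000[t0]02
Step 16: δ(t0, 0) = (t0, 0, R) → 000000[t0]2
Step 17: δ(t0, 2) = (t0, 0, L) → 00000[t0]00
Step 18: δ(t0, 0) = (t0, 0, R) → 000000[t0]0
Step 19: δ(t0, 0) = (t0, 0, R) → 0000000[t0]□

The machine has not reached a halting state after 19 steps.
The machine did not halt within the 19-step bound.

Answer: No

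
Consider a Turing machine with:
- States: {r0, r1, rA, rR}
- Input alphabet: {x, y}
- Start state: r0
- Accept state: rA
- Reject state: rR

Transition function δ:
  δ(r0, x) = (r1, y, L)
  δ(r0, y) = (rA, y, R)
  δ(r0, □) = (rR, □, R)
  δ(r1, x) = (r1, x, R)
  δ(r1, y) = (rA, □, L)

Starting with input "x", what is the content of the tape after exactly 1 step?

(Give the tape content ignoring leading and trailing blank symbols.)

Execution trace:
Initial: [r0]x
Step 1: δ(r0, x) = (r1, y, L) → [r1]□y

No transition is defined for δ(r1, □). By convention the machine halts and rejects.

After 1 step, the tape (ignoring leading/trailing blanks) is: y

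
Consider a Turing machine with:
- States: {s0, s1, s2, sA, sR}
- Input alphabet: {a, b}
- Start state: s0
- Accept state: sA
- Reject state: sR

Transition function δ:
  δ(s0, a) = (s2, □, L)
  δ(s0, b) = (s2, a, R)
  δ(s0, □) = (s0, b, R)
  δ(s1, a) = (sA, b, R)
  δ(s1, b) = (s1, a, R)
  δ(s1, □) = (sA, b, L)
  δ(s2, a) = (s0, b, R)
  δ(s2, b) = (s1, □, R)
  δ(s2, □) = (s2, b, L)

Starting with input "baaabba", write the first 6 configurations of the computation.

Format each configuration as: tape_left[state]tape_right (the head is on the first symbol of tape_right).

Transitions applied:
Step 1: δ(s0, b) = (s2, a, R)
Step 2: δ(s2, a) = (s0, b, R)
Step 3: δ(s0, a) = (s2, □, L)
Step 4: δ(s2, b) = (s1, □, R)
Step 5: δ(s1, □) = (sA, b, L)

The first 6 configurations are:
[s0]baaabba ⊢ a[s2]aaabba ⊢ ab[s0]aabba ⊢ a[s2]b□abba ⊢ a□[s1]□abba ⊢ a[sA]□babba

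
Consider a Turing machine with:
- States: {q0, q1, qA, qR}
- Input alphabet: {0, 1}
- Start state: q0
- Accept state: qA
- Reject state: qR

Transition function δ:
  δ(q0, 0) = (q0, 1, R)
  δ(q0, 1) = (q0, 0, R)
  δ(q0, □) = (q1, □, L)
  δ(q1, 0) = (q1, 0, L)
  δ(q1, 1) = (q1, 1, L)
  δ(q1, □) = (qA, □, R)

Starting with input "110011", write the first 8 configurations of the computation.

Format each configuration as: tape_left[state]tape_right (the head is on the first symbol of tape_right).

Transitions applied:
Step 1: δ(q0, 1) = (q0, 0, R)
Step 2: δ(q0, 1) = (q0, 0, R)
Step 3: δ(q0, 0) = (q0, 1, R)
Step 4: δ(q0, 0) = (q0, 1, R)
Step 5: δ(q0, 1) = (q0, 0, R)
Step 6: δ(q0, 1) = (q0, 0, R)
Step 7: δ(q0, □) = (q1, □, L)

The first 8 configurations are:
[q0]110011 ⊢ 0[q0]10011 ⊢ 00[q0]0011 ⊢ 001[q0]011 ⊢ 0011[q0]11 ⊢ 00110[q0]1 ⊢ 001100[q0]□ ⊢ 00110[q1]0□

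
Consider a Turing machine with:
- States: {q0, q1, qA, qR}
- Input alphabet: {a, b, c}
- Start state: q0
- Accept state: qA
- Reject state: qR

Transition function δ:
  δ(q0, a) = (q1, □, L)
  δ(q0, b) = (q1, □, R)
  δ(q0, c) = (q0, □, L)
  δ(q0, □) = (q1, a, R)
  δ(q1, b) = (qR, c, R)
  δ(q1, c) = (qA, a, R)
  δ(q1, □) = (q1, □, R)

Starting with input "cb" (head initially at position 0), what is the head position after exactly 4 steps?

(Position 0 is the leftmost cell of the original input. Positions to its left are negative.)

Execution trace (head position shown):
Step 0: [q0]cb  (head at position 0)
Step 1: move left → [q0]□□b  (head at position -1)
Step 2: move right → a[q1]□b  (head at position 0)
Step 3: move right → a□[q1]b  (head at position 1)
Step 4: move right → a□c[qR]□  (head at position 2)

After 4 steps, the head is at position 2.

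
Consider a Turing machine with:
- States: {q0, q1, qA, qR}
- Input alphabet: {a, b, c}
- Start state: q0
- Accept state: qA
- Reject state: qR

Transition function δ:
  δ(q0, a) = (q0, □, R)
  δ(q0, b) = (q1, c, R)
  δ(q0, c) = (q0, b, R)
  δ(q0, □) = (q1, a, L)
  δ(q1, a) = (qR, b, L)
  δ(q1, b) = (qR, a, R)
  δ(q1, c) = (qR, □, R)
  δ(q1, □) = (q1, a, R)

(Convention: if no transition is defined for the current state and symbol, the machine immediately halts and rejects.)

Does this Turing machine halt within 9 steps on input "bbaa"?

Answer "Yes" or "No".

Execution trace:
Initial: [q0]bbaa
Step 1: δ(q0, b) = (q1, c, R) → c[q1]baa
Step 2: δ(q1, b) = (qR, a, R) → ca[qR]aa

The machine reaches the reject state qR and halts.
The machine halted after 2 steps (within the 9-step bound).

Answer: Yes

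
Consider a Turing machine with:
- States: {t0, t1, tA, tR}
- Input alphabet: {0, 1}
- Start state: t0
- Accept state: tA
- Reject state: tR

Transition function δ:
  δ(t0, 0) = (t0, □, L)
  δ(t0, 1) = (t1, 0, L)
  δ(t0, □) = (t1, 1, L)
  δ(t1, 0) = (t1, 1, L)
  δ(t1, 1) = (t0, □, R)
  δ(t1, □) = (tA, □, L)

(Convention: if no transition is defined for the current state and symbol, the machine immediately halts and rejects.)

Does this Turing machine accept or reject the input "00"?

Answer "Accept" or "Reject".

Execution trace:
Initial: [t0]00
Step 1: δ(t0, 0) = (t0, □, L) → [t0]□□0
Step 2: δ(t0, □) = (t1, 1, L) → [t1]□1□0
Step 3: δ(t1, □) = (tA, □, L) → [tA]□□1□0

The machine reaches the accept state tA and halts.

Answer: Accept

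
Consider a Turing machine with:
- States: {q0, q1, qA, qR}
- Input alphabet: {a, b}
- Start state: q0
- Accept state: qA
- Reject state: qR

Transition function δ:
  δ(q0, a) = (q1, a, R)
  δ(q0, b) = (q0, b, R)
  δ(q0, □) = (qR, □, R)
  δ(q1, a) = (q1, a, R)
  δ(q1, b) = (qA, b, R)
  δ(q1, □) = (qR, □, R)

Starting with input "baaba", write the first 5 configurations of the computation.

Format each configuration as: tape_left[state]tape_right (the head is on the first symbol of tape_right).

Transitions applied:
Step 1: δ(q0, b) = (q0, b, R)
Step 2: δ(q0, a) = (q1, a, R)
Step 3: δ(q1, a) = (q1, a, R)
Step 4: δ(q1, b) = (qA, b, R)

The first 5 configurations are:
[q0]baaba ⊢ b[q0]aaba ⊢ ba[q1]aba ⊢ baa[q1]ba ⊢ baab[qA]a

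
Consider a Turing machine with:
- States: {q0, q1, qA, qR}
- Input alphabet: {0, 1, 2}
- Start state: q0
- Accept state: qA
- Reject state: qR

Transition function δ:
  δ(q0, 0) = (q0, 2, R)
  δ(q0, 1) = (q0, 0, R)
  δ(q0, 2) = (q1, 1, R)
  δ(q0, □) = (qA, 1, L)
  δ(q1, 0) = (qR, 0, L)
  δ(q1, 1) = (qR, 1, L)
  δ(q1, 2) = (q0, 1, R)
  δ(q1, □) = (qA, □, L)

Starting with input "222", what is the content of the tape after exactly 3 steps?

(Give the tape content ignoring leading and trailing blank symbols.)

Execution trace:
Initial: [q0]222
Step 1: δ(q0, 2) = (q1, 1, R) → 1[q1]22
Step 2: δ(q1, 2) = (q0, 1, R) → 11[q0]2
Step 3: δ(q0, 2) = (q1, 1, R) → 111[q1]□

After 3 steps, the tape (ignoring leading/trailing blanks) is: 111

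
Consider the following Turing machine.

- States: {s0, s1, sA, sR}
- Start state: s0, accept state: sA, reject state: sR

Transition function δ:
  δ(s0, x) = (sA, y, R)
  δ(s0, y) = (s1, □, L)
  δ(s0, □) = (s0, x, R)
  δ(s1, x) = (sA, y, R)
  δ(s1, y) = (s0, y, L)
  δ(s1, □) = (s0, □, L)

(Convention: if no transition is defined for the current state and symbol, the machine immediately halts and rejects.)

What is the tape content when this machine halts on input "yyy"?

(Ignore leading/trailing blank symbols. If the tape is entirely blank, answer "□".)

Execution trace:
Initial: [s0]yyy
Step 1: δ(s0, y) = (s1, □, L) → [s1]□□yy
Step 2: δ(s1, □) = (s0, □, L) → [s0]□□□yy
Step 3: δ(s0, □) = (s0, x, R) → x[s0]□□yy
Step 4: δ(s0, □) = (s0, x, R) → xx[s0]□yy
Step 5: δ(s0, □) = (s0, x, R) → xxx[s0]yy
Step 6: δ(s0, y) = (s1, □, L) → xx[s1]x□y
Step 7: δ(s1, x) = (sA, y, R) → xxy[sA]□y

The machine reaches the accept state sA and halts.

Final tape (ignoring leading/trailing blanks): xxy□y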